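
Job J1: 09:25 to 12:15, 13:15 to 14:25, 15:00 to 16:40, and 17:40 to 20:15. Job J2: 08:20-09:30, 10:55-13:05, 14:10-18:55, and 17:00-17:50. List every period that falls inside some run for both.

Merge the second list: 08:20–09:30, 10:55–13:05, 14:10–18:55.
09:25–12:15 meets the second set on 09:25–09:30, 10:55–12:15.
13:15–14:25 meets the second set on 14:10–14:25.
15:00–16:40 meets the second set on 15:00–16:40.
17:40–20:15 meets the second set on 17:40–18:55.

09:25–09:30, 10:55–12:15, 14:10–14:25, 15:00–16:40, 17:40–18:55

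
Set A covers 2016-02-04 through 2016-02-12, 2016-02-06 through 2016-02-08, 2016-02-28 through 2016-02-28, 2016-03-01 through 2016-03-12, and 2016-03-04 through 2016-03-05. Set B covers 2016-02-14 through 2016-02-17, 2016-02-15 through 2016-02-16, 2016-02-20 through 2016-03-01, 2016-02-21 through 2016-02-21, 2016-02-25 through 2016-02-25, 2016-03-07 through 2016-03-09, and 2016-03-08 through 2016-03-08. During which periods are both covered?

2016-02-28 through 2016-02-28, 2016-03-01 through 2016-03-01, 2016-03-07 through 2016-03-09

First set merges to 2016-02-04 through 2016-02-12, 2016-02-28 through 2016-02-28, 2016-03-01 through 2016-03-12.
Second set merges to 2016-02-14 through 2016-02-17, 2016-02-20 through 2016-03-01, 2016-03-07 through 2016-03-09.
2016-02-04 through 2016-02-12: no overlap with the second set.
2016-02-28 through 2016-02-28 meets the second set on 2016-02-28 through 2016-02-28.
2016-03-01 through 2016-03-12 meets the second set on 2016-03-01 through 2016-03-01, 2016-03-07 through 2016-03-09.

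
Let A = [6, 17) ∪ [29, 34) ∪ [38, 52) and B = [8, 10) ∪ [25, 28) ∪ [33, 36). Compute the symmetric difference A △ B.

[6, 8) ∪ [10, 17) ∪ [25, 28) ∪ [29, 33) ∪ [34, 36) ∪ [38, 52)

Only in the first: [6, 8), [10, 17), [29, 33), [38, 52).
Only in the second: [25, 28), [34, 36).
Together these are the periods covered by exactly one.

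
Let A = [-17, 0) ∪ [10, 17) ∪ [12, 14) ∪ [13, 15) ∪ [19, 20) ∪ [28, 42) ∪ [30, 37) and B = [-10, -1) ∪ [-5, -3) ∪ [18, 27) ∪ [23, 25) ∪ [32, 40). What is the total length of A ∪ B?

47

Merge the first list: [-17, 0), [10, 17), [19, 20), [28, 42).
Merge the second list: [-10, -1), [18, 27), [32, 40).
A ∪ B = [-17, 0), [10, 17), [18, 27), [28, 42).
Total: 17 + 7 + 9 + 14 = 47.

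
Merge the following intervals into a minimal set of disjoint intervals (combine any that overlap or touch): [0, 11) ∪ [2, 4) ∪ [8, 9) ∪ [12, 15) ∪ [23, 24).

[2, 4) overlaps/touches [0, 11) → extend to [0, 11).
[8, 9) overlaps/touches [0, 11) → extend to [0, 11).
[12, 15) is disjoint → start new block.
[23, 24) is disjoint → start new block.

[0, 11) ∪ [12, 15) ∪ [23, 24)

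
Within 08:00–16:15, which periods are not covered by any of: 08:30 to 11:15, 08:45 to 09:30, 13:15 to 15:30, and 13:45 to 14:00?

Covered (merged): 08:30–11:15, 13:15–15:30.
Gaps within 08:00–16:15: 08:00–08:30, 11:15–13:15, 15:30–16:15.

08:00–08:30, 11:15–13:15, 15:30–16:15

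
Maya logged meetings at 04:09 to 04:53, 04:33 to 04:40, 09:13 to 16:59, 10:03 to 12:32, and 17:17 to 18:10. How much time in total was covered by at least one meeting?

9 h 23 min

Merged: 04:09-04:53, 09:13-16:59, 17:17-18:10.
Lengths: 44 min + 7 h 46 min + 53 min = 9 h 23 min.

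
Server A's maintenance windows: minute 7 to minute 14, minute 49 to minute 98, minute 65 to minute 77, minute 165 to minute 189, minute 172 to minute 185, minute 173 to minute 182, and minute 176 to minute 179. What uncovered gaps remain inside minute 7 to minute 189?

Covered (merged): minute 7 to minute 14, minute 49 to minute 98, minute 165 to minute 189.
Gaps within minute 7 to minute 189: minute 14 to minute 49, minute 98 to minute 165.

minute 14 to minute 49, minute 98 to minute 165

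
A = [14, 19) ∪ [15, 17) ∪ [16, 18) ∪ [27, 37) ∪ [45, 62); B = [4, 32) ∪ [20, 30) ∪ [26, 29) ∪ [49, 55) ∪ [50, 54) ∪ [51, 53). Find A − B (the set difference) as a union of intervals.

[32, 37) ∪ [45, 49) ∪ [55, 62)

First set merges to [14, 19), [27, 37), [45, 62).
Second set merges to [4, 32), [49, 55).
[14, 19) lies entirely inside B → drops out.
[27, 37) with B removed leaves [32, 37).
[45, 62) with B removed leaves [45, 49), [55, 62).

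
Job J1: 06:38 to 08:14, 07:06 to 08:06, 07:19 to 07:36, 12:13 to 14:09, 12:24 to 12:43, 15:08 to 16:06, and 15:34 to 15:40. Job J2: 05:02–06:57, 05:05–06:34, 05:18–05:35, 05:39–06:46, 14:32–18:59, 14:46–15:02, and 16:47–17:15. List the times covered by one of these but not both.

05:02–06:38, 06:57–08:14, 12:13–14:09, 14:32–15:08, 16:06–18:59

First set merges to 06:38–08:14, 12:13–14:09, 15:08–16:06.
Second set merges to 05:02–06:57, 14:32–18:59.
A \ B = 06:57–08:14, 12:13–14:09.
B \ A = 05:02–06:38, 14:32–15:08, 16:06–18:59.
Union of the two gives the symmetric difference.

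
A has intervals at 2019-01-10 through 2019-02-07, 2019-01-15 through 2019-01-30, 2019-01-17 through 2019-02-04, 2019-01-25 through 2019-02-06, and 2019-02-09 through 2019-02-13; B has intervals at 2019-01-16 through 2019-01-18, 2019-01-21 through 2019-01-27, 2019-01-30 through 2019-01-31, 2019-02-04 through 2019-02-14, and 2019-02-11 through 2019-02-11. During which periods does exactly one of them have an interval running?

First set merges to 2019-01-10 through 2019-02-07, 2019-02-09 through 2019-02-13.
Second set merges to 2019-01-16 through 2019-01-18, 2019-01-21 through 2019-01-27, 2019-01-30 through 2019-01-31, 2019-02-04 through 2019-02-14.
Only in the first: 2019-01-10 through 2019-01-15, 2019-01-19 through 2019-01-20, 2019-01-28 through 2019-01-29, 2019-02-01 through 2019-02-03.
Only in the second: 2019-02-08 through 2019-02-08, 2019-02-14 through 2019-02-14.
Together these are the periods covered by exactly one.

2019-01-10 through 2019-01-15, 2019-01-19 through 2019-01-20, 2019-01-28 through 2019-01-29, 2019-02-01 through 2019-02-03, 2019-02-08 through 2019-02-08, 2019-02-14 through 2019-02-14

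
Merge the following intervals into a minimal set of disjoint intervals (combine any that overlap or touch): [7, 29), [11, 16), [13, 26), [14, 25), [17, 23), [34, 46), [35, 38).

[7, 29) ∪ [34, 46)

[11, 16) overlaps/touches [7, 29) → extend to [7, 29).
[13, 26) overlaps/touches [7, 29) → extend to [7, 29).
[14, 25) overlaps/touches [7, 29) → extend to [7, 29).
[17, 23) overlaps/touches [7, 29) → extend to [7, 29).
[34, 46) is disjoint → start new block.
[35, 38) overlaps/touches [34, 46) → extend to [34, 46).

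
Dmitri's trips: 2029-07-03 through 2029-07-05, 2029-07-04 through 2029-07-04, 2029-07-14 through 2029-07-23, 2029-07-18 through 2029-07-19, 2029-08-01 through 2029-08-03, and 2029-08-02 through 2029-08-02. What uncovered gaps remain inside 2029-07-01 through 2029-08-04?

2029-07-01 through 2029-07-02, 2029-07-06 through 2029-07-13, 2029-07-24 through 2029-07-31, 2029-08-04 through 2029-08-04

After merging, the occupied span is 2029-07-03 through 2029-07-05, 2029-07-14 through 2029-07-23, 2029-08-01 through 2029-08-03.
Complement within 2029-07-01 through 2029-08-04: 2029-07-01 through 2029-07-02, 2029-07-06 through 2029-07-13, 2029-07-24 through 2029-07-31, 2029-08-04 through 2029-08-04.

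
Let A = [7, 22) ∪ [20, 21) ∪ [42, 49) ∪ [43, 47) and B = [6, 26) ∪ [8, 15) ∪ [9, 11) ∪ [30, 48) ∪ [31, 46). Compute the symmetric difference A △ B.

[6, 7) ∪ [22, 26) ∪ [30, 42) ∪ [48, 49)

A, merged: [7, 22), [42, 49).
B, merged: [6, 26), [30, 48).
Only in the first: [48, 49).
Only in the second: [6, 7), [22, 26), [30, 42).
Together these are the periods covered by exactly one.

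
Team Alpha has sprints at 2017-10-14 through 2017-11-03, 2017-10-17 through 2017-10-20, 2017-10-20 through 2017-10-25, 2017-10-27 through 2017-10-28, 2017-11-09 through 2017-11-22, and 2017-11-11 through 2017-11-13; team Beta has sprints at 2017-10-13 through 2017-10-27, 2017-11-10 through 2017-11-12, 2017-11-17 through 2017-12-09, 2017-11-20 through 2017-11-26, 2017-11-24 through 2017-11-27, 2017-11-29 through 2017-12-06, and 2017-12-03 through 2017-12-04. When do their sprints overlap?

A, merged: 2017-10-14 through 2017-11-03, 2017-11-09 through 2017-11-22.
B, merged: 2017-10-13 through 2017-10-27, 2017-11-10 through 2017-11-12, 2017-11-17 through 2017-12-09.
2017-10-14 through 2017-11-03 overlaps B on 2017-10-14 through 2017-10-27.
2017-11-09 through 2017-11-22 overlaps B on 2017-11-10 through 2017-11-12, 2017-11-17 through 2017-11-22.

2017-10-14 through 2017-10-27, 2017-11-10 through 2017-11-12, 2017-11-17 through 2017-11-22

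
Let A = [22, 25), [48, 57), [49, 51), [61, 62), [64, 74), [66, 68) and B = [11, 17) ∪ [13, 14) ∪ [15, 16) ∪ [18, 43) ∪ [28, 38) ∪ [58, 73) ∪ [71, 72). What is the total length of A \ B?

10

First set merges to [22, 25), [48, 57), [61, 62), [64, 74).
Second set merges to [11, 17), [18, 43), [58, 73).
A \ B = [48, 57), [73, 74).
Total: 9 + 1 = 10.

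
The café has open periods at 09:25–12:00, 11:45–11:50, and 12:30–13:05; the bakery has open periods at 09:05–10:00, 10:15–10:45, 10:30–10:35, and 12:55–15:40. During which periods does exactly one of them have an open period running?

First set merges to 09:25–12:00, 12:30–13:05.
Second set merges to 09:05–10:00, 10:15–10:45, 12:55–15:40.
A but not B: 10:00–10:15, 10:45–12:00, 12:30–12:55.
B but not A: 09:05–09:25, 13:05–15:40.
Combining gives A △ B.

09:05–09:25, 10:00–10:15, 10:45–12:00, 12:30–12:55, 13:05–15:40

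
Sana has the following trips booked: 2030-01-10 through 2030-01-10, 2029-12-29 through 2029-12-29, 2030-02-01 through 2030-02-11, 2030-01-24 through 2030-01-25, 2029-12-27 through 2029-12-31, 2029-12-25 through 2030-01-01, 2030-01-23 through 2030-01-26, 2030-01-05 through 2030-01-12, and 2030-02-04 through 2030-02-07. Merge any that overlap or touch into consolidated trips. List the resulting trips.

Sort by start: 2029-12-25 through 2030-01-01, 2029-12-27 through 2029-12-31, 2029-12-29 through 2029-12-29, 2030-01-05 through 2030-01-12, 2030-01-10 through 2030-01-10, 2030-01-23 through 2030-01-26, 2030-01-24 through 2030-01-25, 2030-02-01 through 2030-02-11, 2030-02-04 through 2030-02-07.
2029-12-27 through 2029-12-31 overlaps/touches 2029-12-25 through 2030-01-01 → extend to 2029-12-25 through 2030-01-01.
2029-12-29 through 2029-12-29 overlaps/touches 2029-12-25 through 2030-01-01 → extend to 2029-12-25 through 2030-01-01.
2030-01-05 through 2030-01-12 is disjoint → start new block.
2030-01-10 through 2030-01-10 overlaps/touches 2030-01-05 through 2030-01-12 → extend to 2030-01-05 through 2030-01-12.
2030-01-23 through 2030-01-26 is disjoint → start new block.
2030-01-24 through 2030-01-25 overlaps/touches 2030-01-23 through 2030-01-26 → extend to 2030-01-23 through 2030-01-26.
2030-02-01 through 2030-02-11 is disjoint → start new block.
2030-02-04 through 2030-02-07 overlaps/touches 2030-02-01 through 2030-02-11 → extend to 2030-02-01 through 2030-02-11.

2029-12-25 through 2030-01-01, 2030-01-05 through 2030-01-12, 2030-01-23 through 2030-01-26, 2030-02-01 through 2030-02-11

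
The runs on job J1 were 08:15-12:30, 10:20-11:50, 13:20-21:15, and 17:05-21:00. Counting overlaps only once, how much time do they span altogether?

12 h 10 min

Merged: 08:15–12:30, 13:20–21:15.
Lengths: 4 h 15 min + 7 h 55 min = 12 h 10 min.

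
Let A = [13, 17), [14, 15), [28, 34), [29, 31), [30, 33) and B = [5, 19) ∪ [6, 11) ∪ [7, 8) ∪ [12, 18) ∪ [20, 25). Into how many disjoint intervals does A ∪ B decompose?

3

Merge the first list: [13, 17), [28, 34).
Merge the second list: [5, 19), [20, 25).
A ∪ B = [5, 19), [20, 25), [28, 34).
That is 3 disjoint pieces.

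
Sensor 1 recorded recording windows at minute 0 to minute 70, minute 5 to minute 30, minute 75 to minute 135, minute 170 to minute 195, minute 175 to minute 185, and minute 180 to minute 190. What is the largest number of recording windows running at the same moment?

3

At minute 180, 3 of the intervals are simultaneously active.
No point has more.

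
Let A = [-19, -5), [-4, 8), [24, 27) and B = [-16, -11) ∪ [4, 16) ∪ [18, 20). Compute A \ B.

[-19, -5) \ B = [-19, -16), [-11, -5).
[-4, 8) \ B = [-4, 4).
[24, 27): nothing removed.

[-19, -16) ∪ [-11, -5) ∪ [-4, 4) ∪ [24, 27)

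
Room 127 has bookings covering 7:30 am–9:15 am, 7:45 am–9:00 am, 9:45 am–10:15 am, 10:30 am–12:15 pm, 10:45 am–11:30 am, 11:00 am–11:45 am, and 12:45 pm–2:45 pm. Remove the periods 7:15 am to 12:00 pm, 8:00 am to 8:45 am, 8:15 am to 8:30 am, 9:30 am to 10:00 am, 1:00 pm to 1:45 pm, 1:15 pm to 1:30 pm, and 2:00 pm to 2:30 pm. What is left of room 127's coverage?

First set merges to 7:30 am-9:15 am, 9:45 am-10:15 am, 10:30 am-12:15 pm, 12:45 pm-2:45 pm.
Second set merges to 7:15 am-12:00 pm, 1:00 pm-1:45 pm, 2:00 pm-2:30 pm.
7:30 am-9:15 am lies entirely inside B → drops out.
9:45 am-10:15 am lies entirely inside B → drops out.
10:30 am-12:15 pm with B removed leaves 12:00 pm-12:15 pm.
12:45 pm-2:45 pm with B removed leaves 12:45 pm-1:00 pm, 1:45 pm-2:00 pm, 2:30 pm-2:45 pm.

12:00 pm-12:15 pm, 12:45 pm-1:00 pm, 1:45 pm-2:00 pm, 2:30 pm-2:45 pm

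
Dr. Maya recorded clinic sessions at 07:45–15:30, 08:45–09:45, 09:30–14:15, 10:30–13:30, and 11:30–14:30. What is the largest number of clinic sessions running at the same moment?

Sweep endpoints in order; track running count of active intervals.
Peak of 4 reached at 11:30.

4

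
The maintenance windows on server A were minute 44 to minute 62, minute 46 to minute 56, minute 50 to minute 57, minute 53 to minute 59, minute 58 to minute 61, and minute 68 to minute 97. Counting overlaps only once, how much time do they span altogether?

47 minutes

Merged: minute 44 to minute 62, minute 68 to minute 97.
Lengths: 18 minutes + 29 minutes = 47 minutes.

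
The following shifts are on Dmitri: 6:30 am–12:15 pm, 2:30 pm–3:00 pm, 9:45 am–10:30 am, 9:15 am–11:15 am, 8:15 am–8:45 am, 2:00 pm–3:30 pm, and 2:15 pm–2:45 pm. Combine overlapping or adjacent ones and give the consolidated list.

Sort by start: 6:30 am-12:15 pm, 8:15 am-8:45 am, 9:15 am-11:15 am, 9:45 am-10:30 am, 2:00 pm-3:30 pm, 2:15 pm-2:45 pm, 2:30 pm-3:00 pm.
8:15 am-8:45 am overlaps/touches 6:30 am-12:15 pm → extend to 6:30 am-12:15 pm.
9:15 am-11:15 am overlaps/touches 6:30 am-12:15 pm → extend to 6:30 am-12:15 pm.
9:45 am-10:30 am overlaps/touches 6:30 am-12:15 pm → extend to 6:30 am-12:15 pm.
2:00 pm-3:30 pm is disjoint → start new block.
2:15 pm-2:45 pm overlaps/touches 2:00 pm-3:30 pm → extend to 2:00 pm-3:30 pm.
2:30 pm-3:00 pm overlaps/touches 2:00 pm-3:30 pm → extend to 2:00 pm-3:30 pm.

6:30 am-12:15 pm, 2:00 pm-3:30 pm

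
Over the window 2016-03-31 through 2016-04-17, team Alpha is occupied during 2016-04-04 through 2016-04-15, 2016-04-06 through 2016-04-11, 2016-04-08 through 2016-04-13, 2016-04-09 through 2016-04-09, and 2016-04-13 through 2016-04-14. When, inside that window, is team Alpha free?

2016-03-31 through 2016-04-03, 2016-04-16 through 2016-04-17

Covered (merged): 2016-04-04 through 2016-04-15.
Uncovered inside 2016-03-31 through 2016-04-17: 2016-03-31 through 2016-04-03, 2016-04-16 through 2016-04-17.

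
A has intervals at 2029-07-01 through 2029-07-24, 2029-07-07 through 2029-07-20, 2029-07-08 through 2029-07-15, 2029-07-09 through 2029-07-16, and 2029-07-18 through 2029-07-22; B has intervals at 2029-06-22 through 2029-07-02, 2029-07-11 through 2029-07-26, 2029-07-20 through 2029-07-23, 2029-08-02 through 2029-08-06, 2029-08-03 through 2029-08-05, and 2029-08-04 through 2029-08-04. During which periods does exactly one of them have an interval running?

A, merged: 2029-07-01 through 2029-07-24.
B, merged: 2029-06-22 through 2029-07-02, 2029-07-11 through 2029-07-26, 2029-08-02 through 2029-08-06.
A but not B: 2029-07-03 through 2029-07-10.
B but not A: 2029-06-22 through 2029-06-30, 2029-07-25 through 2029-07-26, 2029-08-02 through 2029-08-06.
Combining gives A △ B.

2029-06-22 through 2029-06-30, 2029-07-03 through 2029-07-10, 2029-07-25 through 2029-07-26, 2029-08-02 through 2029-08-06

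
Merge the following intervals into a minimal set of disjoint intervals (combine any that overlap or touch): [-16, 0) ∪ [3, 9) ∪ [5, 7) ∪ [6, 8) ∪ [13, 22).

[3, 9) is disjoint → start new block.
[5, 7) overlaps/touches [3, 9) → extend to [3, 9).
[6, 8) overlaps/touches [3, 9) → extend to [3, 9).
[13, 22) is disjoint → start new block.

[-16, 0) ∪ [3, 9) ∪ [13, 22)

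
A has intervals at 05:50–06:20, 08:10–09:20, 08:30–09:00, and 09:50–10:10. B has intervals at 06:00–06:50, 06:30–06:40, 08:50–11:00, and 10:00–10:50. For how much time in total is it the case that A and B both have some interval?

A, merged: 05:50–06:20, 08:10–09:20, 09:50–10:10.
B, merged: 06:00–06:50, 08:50–11:00.
A ∩ B = 06:00–06:20, 08:50–09:20, 09:50–10:10.
Total: 20 min + 30 min + 20 min = 1 h 10 min.

1 h 10 min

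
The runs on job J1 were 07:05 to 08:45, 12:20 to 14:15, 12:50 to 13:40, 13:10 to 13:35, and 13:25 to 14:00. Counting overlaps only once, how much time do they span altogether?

3 h 35 min

Merged: 07:05–08:45, 12:20–14:15.
Lengths: 1 h 40 min + 1 h 55 min = 3 h 35 min.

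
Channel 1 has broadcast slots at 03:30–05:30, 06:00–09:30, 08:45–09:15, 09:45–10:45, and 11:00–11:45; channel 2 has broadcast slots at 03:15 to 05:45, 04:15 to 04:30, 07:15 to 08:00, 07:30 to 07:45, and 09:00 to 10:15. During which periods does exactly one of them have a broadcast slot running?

A, merged: 03:30-05:30, 06:00-09:30, 09:45-10:45, 11:00-11:45.
B, merged: 03:15-05:45, 07:15-08:00, 09:00-10:15.
Only in the first: 06:00-07:15, 08:00-09:00, 10:15-10:45, 11:00-11:45.
Only in the second: 03:15-03:30, 05:30-05:45, 09:30-09:45.
Together these are the periods covered by exactly one.

03:15-03:30, 05:30-05:45, 06:00-07:15, 08:00-09:00, 09:30-09:45, 10:15-10:45, 11:00-11:45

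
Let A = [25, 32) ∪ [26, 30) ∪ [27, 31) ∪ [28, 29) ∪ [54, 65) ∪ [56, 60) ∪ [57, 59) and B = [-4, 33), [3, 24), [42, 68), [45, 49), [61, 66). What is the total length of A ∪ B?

A, merged: [25, 32), [54, 65).
B, merged: [-4, 33), [42, 68).
A ∪ B = [-4, 33), [42, 68).
Total: 37 + 26 = 63.

63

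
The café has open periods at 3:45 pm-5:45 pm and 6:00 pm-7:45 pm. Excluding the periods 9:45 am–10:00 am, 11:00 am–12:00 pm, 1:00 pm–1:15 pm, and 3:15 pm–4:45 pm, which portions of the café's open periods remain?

3:45 pm-5:45 pm minus B → 4:45 pm-5:45 pm.
6:00 pm-7:45 pm: no B overlap → unchanged.

4:45 pm-5:45 pm, 6:00 pm-7:45 pm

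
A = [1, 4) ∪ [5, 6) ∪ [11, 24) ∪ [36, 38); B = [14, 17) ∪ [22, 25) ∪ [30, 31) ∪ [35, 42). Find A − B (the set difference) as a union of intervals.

[1, 4) ∪ [5, 6) ∪ [11, 14) ∪ [17, 22)

[1, 4): nothing removed.
[5, 6): nothing removed.
[11, 24) \ B = [11, 14), [17, 22).
[36, 38): entirely removed.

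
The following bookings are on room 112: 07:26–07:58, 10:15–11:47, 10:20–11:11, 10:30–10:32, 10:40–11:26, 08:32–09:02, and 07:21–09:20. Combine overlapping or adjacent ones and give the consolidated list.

07:21–09:20, 10:15–11:47

Sort by start: 07:21–09:20, 07:26–07:58, 08:32–09:02, 10:15–11:47, 10:20–11:11, 10:30–10:32, 10:40–11:26.
07:26–07:58 overlaps/touches 07:21–09:20 → extend to 07:21–09:20.
08:32–09:02 overlaps/touches 07:21–09:20 → extend to 07:21–09:20.
10:15–11:47 is disjoint → start new block.
10:20–11:11 overlaps/touches 10:15–11:47 → extend to 10:15–11:47.
10:30–10:32 overlaps/touches 10:15–11:47 → extend to 10:15–11:47.
10:40–11:26 overlaps/touches 10:15–11:47 → extend to 10:15–11:47.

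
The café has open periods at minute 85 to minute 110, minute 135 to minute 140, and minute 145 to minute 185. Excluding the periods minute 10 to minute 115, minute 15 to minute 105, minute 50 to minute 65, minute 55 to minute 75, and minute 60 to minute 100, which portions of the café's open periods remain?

minute 135 to minute 140, minute 145 to minute 185

Merge the second list: minute 10 to minute 115.
minute 85 to minute 110: fully covered by B → removed.
minute 135 to minute 140: no B overlap → unchanged.
minute 145 to minute 185: no B overlap → unchanged.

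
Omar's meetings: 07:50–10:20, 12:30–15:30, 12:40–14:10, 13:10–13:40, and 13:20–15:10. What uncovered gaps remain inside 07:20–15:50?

The merged coverage is 07:50–10:20, 12:30–15:30.
Complement within 07:20–15:50: 07:20–07:50, 10:20–12:30, 15:30–15:50.

07:20–07:50, 10:20–12:30, 15:30–15:50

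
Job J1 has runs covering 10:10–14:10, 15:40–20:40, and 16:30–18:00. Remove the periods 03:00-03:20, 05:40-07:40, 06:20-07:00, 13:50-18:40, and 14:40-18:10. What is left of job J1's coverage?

10:10-13:50, 18:40-20:40

First set merges to 10:10-14:10, 15:40-20:40.
Second set merges to 03:00-03:20, 05:40-07:40, 13:50-18:40.
10:10-14:10 with B removed leaves 10:10-13:50.
15:40-20:40 with B removed leaves 18:40-20:40.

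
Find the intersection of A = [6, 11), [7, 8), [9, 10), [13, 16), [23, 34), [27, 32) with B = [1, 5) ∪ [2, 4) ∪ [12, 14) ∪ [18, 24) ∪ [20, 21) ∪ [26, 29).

[13, 14) ∪ [23, 24) ∪ [26, 29)

A, merged: [6, 11), [13, 16), [23, 34).
B, merged: [1, 5), [12, 14), [18, 24), [26, 29).
[6, 11) falls entirely outside B.
[13, 16) overlaps B on [13, 14).
[23, 34) overlaps B on [23, 24), [26, 29).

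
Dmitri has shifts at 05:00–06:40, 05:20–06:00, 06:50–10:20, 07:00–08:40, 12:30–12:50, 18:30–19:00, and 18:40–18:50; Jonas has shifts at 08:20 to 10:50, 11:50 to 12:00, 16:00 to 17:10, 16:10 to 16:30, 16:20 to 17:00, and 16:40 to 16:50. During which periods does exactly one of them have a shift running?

05:00-06:40, 06:50-08:20, 10:20-10:50, 11:50-12:00, 12:30-12:50, 16:00-17:10, 18:30-19:00

Merge the first list: 05:00-06:40, 06:50-10:20, 12:30-12:50, 18:30-19:00.
Merge the second list: 08:20-10:50, 11:50-12:00, 16:00-17:10.
A \ B = 05:00-06:40, 06:50-08:20, 12:30-12:50, 18:30-19:00.
B \ A = 10:20-10:50, 11:50-12:00, 16:00-17:10.
Union of the two gives the symmetric difference.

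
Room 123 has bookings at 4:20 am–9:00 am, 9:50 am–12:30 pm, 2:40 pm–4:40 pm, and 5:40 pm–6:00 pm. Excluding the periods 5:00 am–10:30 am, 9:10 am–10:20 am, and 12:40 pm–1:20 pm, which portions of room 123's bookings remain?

4:20 am–5:00 am, 10:30 am–12:30 pm, 2:40 pm–4:40 pm, 5:40 pm–6:00 pm

Second set merges to 5:00 am–10:30 am, 12:40 pm–1:20 pm.
4:20 am–9:00 am minus B → 4:20 am–5:00 am.
9:50 am–12:30 pm minus B → 10:30 am–12:30 pm.
2:40 pm–4:40 pm: no B overlap → unchanged.
5:40 pm–6:00 pm: no B overlap → unchanged.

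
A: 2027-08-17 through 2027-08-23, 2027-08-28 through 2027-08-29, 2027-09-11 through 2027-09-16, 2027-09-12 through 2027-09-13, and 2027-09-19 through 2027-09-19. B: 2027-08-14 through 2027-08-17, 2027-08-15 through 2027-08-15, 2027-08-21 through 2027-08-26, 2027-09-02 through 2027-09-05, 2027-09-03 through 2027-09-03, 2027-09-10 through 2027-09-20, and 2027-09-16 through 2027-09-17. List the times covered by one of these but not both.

2027-08-14 through 2027-08-16, 2027-08-18 through 2027-08-20, 2027-08-24 through 2027-08-26, 2027-08-28 through 2027-08-29, 2027-09-02 through 2027-09-05, 2027-09-10 through 2027-09-10, 2027-09-17 through 2027-09-18, 2027-09-20 through 2027-09-20

A, merged: 2027-08-17 through 2027-08-23, 2027-08-28 through 2027-08-29, 2027-09-11 through 2027-09-16, 2027-09-19 through 2027-09-19.
B, merged: 2027-08-14 through 2027-08-17, 2027-08-21 through 2027-08-26, 2027-09-02 through 2027-09-05, 2027-09-10 through 2027-09-20.
A \ B = 2027-08-18 through 2027-08-20, 2027-08-28 through 2027-08-29.
B \ A = 2027-08-14 through 2027-08-16, 2027-08-24 through 2027-08-26, 2027-09-02 through 2027-09-05, 2027-09-10 through 2027-09-10, 2027-09-17 through 2027-09-18, 2027-09-20 through 2027-09-20.
Union of the two gives the symmetric difference.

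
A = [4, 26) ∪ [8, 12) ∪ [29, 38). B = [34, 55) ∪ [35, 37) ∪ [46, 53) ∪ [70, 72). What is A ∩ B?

[34, 38)

Merge the first list: [4, 26), [29, 38).
Merge the second list: [34, 55), [70, 72).
[4, 26) falls entirely outside B.
[29, 38) overlaps B on [34, 38).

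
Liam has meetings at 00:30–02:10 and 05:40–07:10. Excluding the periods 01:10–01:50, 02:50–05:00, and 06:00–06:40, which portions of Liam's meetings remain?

00:30–02:10 with B removed leaves 00:30–01:10, 01:50–02:10.
05:40–07:10 with B removed leaves 05:40–06:00, 06:40–07:10.

00:30–01:10, 01:50–02:10, 05:40–06:00, 06:40–07:10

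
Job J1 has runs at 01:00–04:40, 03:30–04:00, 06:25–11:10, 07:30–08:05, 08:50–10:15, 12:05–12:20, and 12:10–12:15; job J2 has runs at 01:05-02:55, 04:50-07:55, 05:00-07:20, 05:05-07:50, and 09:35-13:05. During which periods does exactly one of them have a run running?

First set merges to 01:00–04:40, 06:25–11:10, 12:05–12:20.
Second set merges to 01:05–02:55, 04:50–07:55, 09:35–13:05.
A \ B = 01:00–01:05, 02:55–04:40, 07:55–09:35.
B \ A = 04:50–06:25, 11:10–12:05, 12:20–13:05.
Union of the two gives the symmetric difference.

01:00–01:05, 02:55–04:40, 04:50–06:25, 07:55–09:35, 11:10–12:05, 12:20–13:05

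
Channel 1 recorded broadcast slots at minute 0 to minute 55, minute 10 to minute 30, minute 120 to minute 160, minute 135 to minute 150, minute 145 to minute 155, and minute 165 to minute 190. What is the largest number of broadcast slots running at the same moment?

At minute 145, 3 of the intervals are simultaneously active.
No point has more.

3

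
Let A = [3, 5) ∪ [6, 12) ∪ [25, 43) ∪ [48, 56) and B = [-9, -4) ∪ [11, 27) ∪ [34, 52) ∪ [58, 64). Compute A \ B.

[3, 5) ∪ [6, 11) ∪ [27, 34) ∪ [52, 56)

[3, 5): nothing removed.
[6, 12) \ B = [6, 11).
[25, 43) \ B = [27, 34).
[48, 56) \ B = [52, 56).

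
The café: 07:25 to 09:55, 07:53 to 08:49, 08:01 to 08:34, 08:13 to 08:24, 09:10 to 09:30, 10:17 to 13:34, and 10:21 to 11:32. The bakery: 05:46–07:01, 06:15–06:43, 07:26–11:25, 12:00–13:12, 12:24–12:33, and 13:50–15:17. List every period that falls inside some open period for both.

07:26-09:55, 10:17-11:25, 12:00-13:12

A, merged: 07:25-09:55, 10:17-13:34.
B, merged: 05:46-07:01, 07:26-11:25, 12:00-13:12, 13:50-15:17.
07:25-09:55 overlaps B on 07:26-09:55.
10:17-13:34 overlaps B on 10:17-11:25, 12:00-13:12.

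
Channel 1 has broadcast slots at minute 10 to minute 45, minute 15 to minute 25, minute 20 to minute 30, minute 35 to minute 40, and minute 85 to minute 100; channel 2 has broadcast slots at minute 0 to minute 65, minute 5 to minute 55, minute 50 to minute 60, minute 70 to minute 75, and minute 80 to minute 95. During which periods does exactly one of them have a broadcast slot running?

Merge the first list: minute 10 to minute 45, minute 85 to minute 100.
Merge the second list: minute 0 to minute 65, minute 70 to minute 75, minute 80 to minute 95.
Only in the first: minute 95 to minute 100.
Only in the second: minute 0 to minute 10, minute 45 to minute 65, minute 70 to minute 75, minute 80 to minute 85.
Together these are the periods covered by exactly one.

minute 0 to minute 10, minute 45 to minute 65, minute 70 to minute 75, minute 80 to minute 85, minute 95 to minute 100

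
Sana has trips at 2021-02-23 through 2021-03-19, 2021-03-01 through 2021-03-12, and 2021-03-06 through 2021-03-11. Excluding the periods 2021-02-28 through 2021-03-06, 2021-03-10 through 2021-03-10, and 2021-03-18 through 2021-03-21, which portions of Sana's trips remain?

Merge the first list: 2021-02-23 through 2021-03-19.
2021-02-23 through 2021-03-19 with B removed leaves 2021-02-23 through 2021-02-27, 2021-03-07 through 2021-03-09, 2021-03-11 through 2021-03-17.

2021-02-23 through 2021-02-27, 2021-03-07 through 2021-03-09, 2021-03-11 through 2021-03-17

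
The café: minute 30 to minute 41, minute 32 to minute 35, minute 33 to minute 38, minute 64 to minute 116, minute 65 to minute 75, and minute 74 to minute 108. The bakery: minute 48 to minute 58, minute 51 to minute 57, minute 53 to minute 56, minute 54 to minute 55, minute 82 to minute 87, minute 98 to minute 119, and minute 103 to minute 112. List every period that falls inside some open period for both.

minute 82 to minute 87, minute 98 to minute 116

Merge the first list: minute 30 to minute 41, minute 64 to minute 116.
Merge the second list: minute 48 to minute 58, minute 82 to minute 87, minute 98 to minute 119.
minute 30 to minute 41: no overlap with the second set.
minute 64 to minute 116 meets the second set on minute 82 to minute 87, minute 98 to minute 116.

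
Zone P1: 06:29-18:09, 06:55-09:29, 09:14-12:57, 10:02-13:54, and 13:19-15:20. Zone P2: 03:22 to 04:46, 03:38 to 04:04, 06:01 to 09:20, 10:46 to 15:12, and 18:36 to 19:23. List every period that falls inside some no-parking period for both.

06:29–09:20, 10:46–15:12

Merge the first list: 06:29–18:09.
Merge the second list: 03:22–04:46, 06:01–09:20, 10:46–15:12, 18:36–19:23.
06:29–18:09 overlaps B on 06:29–09:20, 10:46–15:12.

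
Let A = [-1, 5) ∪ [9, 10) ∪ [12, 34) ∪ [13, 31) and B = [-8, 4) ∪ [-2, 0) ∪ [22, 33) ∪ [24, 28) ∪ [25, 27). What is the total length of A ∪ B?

36

A, merged: [-1, 5), [9, 10), [12, 34).
B, merged: [-8, 4), [22, 33).
A ∪ B = [-8, 5), [9, 10), [12, 34).
Total: 13 + 1 + 22 = 36.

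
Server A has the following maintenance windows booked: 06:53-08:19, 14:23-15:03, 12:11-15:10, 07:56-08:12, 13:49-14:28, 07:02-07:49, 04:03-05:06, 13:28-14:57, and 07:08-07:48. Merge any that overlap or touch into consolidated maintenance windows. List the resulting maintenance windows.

Sort by start: 04:03–05:06, 06:53–08:19, 07:02–07:49, 07:08–07:48, 07:56–08:12, 12:11–15:10, 13:28–14:57, 13:49–14:28, 14:23–15:03.
06:53–08:19 is disjoint → start new block.
07:02–07:49 overlaps/touches 06:53–08:19 → extend to 06:53–08:19.
07:08–07:48 overlaps/touches 06:53–08:19 → extend to 06:53–08:19.
07:56–08:12 overlaps/touches 06:53–08:19 → extend to 06:53–08:19.
12:11–15:10 is disjoint → start new block.
13:28–14:57 overlaps/touches 12:11–15:10 → extend to 12:11–15:10.
13:49–14:28 overlaps/touches 12:11–15:10 → extend to 12:11–15:10.
14:23–15:03 overlaps/touches 12:11–15:10 → extend to 12:11–15:10.

04:03–05:06, 06:53–08:19, 12:11–15:10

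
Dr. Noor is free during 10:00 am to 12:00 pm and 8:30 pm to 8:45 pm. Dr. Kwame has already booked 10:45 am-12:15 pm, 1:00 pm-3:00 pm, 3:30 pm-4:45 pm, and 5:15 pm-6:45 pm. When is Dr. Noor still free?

10:00 am–10:45 am, 8:30 pm–8:45 pm

10:00 am–12:00 pm minus B → 10:00 am–10:45 am.
8:30 pm–8:45 pm: no B overlap → unchanged.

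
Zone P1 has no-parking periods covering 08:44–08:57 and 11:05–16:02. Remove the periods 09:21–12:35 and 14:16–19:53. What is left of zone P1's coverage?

08:44–08:57: no B overlap → unchanged.
11:05–16:02 minus B → 12:35–14:16.

08:44–08:57, 12:35–14:16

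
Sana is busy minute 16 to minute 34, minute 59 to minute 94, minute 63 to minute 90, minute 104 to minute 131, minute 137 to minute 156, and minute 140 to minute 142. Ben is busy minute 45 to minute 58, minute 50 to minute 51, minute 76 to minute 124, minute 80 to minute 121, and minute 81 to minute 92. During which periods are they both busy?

Merge the first list: minute 16 to minute 34, minute 59 to minute 94, minute 104 to minute 131, minute 137 to minute 156.
Merge the second list: minute 45 to minute 58, minute 76 to minute 124.
minute 16 to minute 34 falls entirely outside B.
minute 59 to minute 94 overlaps B on minute 76 to minute 94.
minute 104 to minute 131 overlaps B on minute 104 to minute 124.
minute 137 to minute 156 falls entirely outside B.

minute 76 to minute 94, minute 104 to minute 124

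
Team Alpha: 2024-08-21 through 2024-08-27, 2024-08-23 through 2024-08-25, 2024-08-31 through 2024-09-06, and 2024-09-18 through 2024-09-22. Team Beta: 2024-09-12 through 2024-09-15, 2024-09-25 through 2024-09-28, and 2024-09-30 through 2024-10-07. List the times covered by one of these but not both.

2024-08-21 through 2024-08-27, 2024-08-31 through 2024-09-06, 2024-09-12 through 2024-09-15, 2024-09-18 through 2024-09-22, 2024-09-25 through 2024-09-28, 2024-09-30 through 2024-10-07

A, merged: 2024-08-21 through 2024-08-27, 2024-08-31 through 2024-09-06, 2024-09-18 through 2024-09-22.
A \ B = 2024-08-21 through 2024-08-27, 2024-08-31 through 2024-09-06, 2024-09-18 through 2024-09-22.
B \ A = 2024-09-12 through 2024-09-15, 2024-09-25 through 2024-09-28, 2024-09-30 through 2024-10-07.
Union of the two gives the symmetric difference.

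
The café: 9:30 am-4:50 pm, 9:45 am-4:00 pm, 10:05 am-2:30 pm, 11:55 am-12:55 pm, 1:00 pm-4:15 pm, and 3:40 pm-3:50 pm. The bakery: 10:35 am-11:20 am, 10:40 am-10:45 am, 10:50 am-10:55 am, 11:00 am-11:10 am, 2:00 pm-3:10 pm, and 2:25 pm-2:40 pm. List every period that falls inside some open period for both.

10:35 am–11:20 am, 2:00 pm–3:10 pm

A, merged: 9:30 am–4:50 pm.
B, merged: 10:35 am–11:20 am, 2:00 pm–3:10 pm.
9:30 am–4:50 pm overlaps B on 10:35 am–11:20 am, 2:00 pm–3:10 pm.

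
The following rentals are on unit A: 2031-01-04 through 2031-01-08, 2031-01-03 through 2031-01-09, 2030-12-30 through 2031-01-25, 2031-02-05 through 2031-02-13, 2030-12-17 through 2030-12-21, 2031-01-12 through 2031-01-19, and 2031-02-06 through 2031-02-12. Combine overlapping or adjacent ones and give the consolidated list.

Sort by start: 2030-12-17 through 2030-12-21, 2030-12-30 through 2031-01-25, 2031-01-03 through 2031-01-09, 2031-01-04 through 2031-01-08, 2031-01-12 through 2031-01-19, 2031-02-05 through 2031-02-13, 2031-02-06 through 2031-02-12.
2030-12-30 through 2031-01-25 is disjoint → start new block.
2031-01-03 through 2031-01-09 overlaps/touches 2030-12-30 through 2031-01-25 → extend to 2030-12-30 through 2031-01-25.
2031-01-04 through 2031-01-08 overlaps/touches 2030-12-30 through 2031-01-25 → extend to 2030-12-30 through 2031-01-25.
2031-01-12 through 2031-01-19 overlaps/touches 2030-12-30 through 2031-01-25 → extend to 2030-12-30 through 2031-01-25.
2031-02-05 through 2031-02-13 is disjoint → start new block.
2031-02-06 through 2031-02-12 overlaps/touches 2031-02-05 through 2031-02-13 → extend to 2031-02-05 through 2031-02-13.

2030-12-17 through 2030-12-21, 2030-12-30 through 2031-01-25, 2031-02-05 through 2031-02-13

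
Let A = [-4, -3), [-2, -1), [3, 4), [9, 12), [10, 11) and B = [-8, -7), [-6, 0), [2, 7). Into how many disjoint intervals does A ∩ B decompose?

3

A, merged: [-4, -3), [-2, -1), [3, 4), [9, 12).
A ∩ B = [-4, -3), [-2, -1), [3, 4).
That is 3 disjoint pieces.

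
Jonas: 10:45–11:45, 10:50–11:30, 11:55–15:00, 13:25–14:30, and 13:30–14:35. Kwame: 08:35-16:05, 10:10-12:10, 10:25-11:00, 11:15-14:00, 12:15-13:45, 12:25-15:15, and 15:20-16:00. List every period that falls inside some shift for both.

10:45–11:45, 11:55–15:00

First set merges to 10:45–11:45, 11:55–15:00.
Second set merges to 08:35–16:05.
10:45–11:45 meets the second set on 10:45–11:45.
11:55–15:00 meets the second set on 11:55–15:00.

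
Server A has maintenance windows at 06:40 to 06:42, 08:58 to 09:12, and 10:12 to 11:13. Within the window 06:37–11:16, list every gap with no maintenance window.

06:37-06:40, 06:42-08:58, 09:12-10:12, 11:13-11:16

After merging, the occupied span is 06:40-06:42, 08:58-09:12, 10:12-11:13.
Complement within 06:37-11:16: 06:37-06:40, 06:42-08:58, 09:12-10:12, 11:13-11:16.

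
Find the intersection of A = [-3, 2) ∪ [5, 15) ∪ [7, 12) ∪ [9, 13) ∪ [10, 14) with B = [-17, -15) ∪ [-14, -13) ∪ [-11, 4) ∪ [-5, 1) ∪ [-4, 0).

[-3, 2)

Merge the first list: [-3, 2), [5, 15).
Merge the second list: [-17, -15), [-14, -13), [-11, 4).
[-3, 2) meets the second set on [-3, 2).
[5, 15): no overlap with the second set.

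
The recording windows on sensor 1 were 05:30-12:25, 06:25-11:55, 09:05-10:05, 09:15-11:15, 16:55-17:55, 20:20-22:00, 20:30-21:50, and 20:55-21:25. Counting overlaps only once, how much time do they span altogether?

9 h 35 min

Merged: 05:30–12:25, 16:55–17:55, 20:20–22:00.
Lengths: 6 h 55 min + 1 h + 1 h 40 min = 9 h 35 min.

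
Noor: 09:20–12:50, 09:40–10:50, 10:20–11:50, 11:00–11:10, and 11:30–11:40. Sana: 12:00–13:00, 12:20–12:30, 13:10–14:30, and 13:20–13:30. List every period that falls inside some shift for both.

12:00–12:50

Merge the first list: 09:20–12:50.
Merge the second list: 12:00–13:00, 13:10–14:30.
09:20–12:50 ∩ B → 12:00–12:50.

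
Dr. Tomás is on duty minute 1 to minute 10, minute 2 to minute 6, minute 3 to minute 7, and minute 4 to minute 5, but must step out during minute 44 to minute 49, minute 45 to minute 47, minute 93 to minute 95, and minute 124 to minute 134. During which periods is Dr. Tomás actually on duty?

First set merges to minute 1 to minute 10.
Second set merges to minute 44 to minute 49, minute 93 to minute 95, minute 124 to minute 134.
minute 1 to minute 10 is untouched.

minute 1 to minute 10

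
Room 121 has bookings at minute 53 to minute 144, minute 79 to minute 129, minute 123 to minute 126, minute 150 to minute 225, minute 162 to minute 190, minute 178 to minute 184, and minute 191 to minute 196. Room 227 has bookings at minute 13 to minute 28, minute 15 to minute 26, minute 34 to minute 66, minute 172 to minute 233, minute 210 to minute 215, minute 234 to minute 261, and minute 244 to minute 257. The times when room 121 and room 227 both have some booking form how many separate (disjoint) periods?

Merge the first list: minute 53 to minute 144, minute 150 to minute 225.
Merge the second list: minute 13 to minute 28, minute 34 to minute 66, minute 172 to minute 233, minute 234 to minute 261.
A ∩ B = minute 53 to minute 66, minute 172 to minute 225.
That is 2 disjoint pieces.

2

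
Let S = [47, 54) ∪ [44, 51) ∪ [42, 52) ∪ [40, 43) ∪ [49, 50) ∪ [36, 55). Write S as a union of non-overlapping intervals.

Sort by start: [36, 55), [40, 43), [42, 52), [44, 51), [47, 54), [49, 50).
[40, 43) overlaps/touches [36, 55) → extend to [36, 55).
[42, 52) overlaps/touches [36, 55) → extend to [36, 55).
[44, 51) overlaps/touches [36, 55) → extend to [36, 55).
[47, 54) overlaps/touches [36, 55) → extend to [36, 55).
[49, 50) overlaps/touches [36, 55) → extend to [36, 55).

[36, 55)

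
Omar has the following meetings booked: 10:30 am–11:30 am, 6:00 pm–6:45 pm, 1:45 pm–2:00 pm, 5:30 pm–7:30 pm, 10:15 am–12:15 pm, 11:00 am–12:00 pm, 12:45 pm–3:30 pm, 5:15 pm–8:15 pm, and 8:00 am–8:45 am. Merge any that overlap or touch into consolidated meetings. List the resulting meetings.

Sort by start: 8:00 am–8:45 am, 10:15 am–12:15 pm, 10:30 am–11:30 am, 11:00 am–12:00 pm, 12:45 pm–3:30 pm, 1:45 pm–2:00 pm, 5:15 pm–8:15 pm, 5:30 pm–7:30 pm, 6:00 pm–6:45 pm.
10:15 am–12:15 pm is disjoint → start new block.
10:30 am–11:30 am overlaps/touches 10:15 am–12:15 pm → extend to 10:15 am–12:15 pm.
11:00 am–12:00 pm overlaps/touches 10:15 am–12:15 pm → extend to 10:15 am–12:15 pm.
12:45 pm–3:30 pm is disjoint → start new block.
1:45 pm–2:00 pm overlaps/touches 12:45 pm–3:30 pm → extend to 12:45 pm–3:30 pm.
5:15 pm–8:15 pm is disjoint → start new block.
5:30 pm–7:30 pm overlaps/touches 5:15 pm–8:15 pm → extend to 5:15 pm–8:15 pm.
6:00 pm–6:45 pm overlaps/touches 5:15 pm–8:15 pm → extend to 5:15 pm–8:15 pm.

8:00 am–8:45 am, 10:15 am–12:15 pm, 12:45 pm–3:30 pm, 5:15 pm–8:15 pm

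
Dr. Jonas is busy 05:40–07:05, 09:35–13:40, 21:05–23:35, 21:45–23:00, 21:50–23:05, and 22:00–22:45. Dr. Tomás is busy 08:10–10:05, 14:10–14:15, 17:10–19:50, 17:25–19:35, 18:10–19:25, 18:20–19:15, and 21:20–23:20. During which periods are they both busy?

09:35-10:05, 21:20-23:20

First set merges to 05:40-07:05, 09:35-13:40, 21:05-23:35.
Second set merges to 08:10-10:05, 14:10-14:15, 17:10-19:50, 21:20-23:20.
05:40-07:05 falls entirely outside B.
09:35-13:40 overlaps B on 09:35-10:05.
21:05-23:35 overlaps B on 21:20-23:20.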